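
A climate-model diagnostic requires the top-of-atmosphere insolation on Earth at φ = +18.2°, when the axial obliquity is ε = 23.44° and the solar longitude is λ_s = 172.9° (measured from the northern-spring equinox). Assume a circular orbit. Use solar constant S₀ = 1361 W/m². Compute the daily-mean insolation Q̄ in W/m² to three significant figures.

Q̄ ≈ 422 W/m²

Solar declination: sin δ = sin ε · sin λ_s = sin 23.44° × sin 172.9° = 0.04917, so δ = +2.818°.
cos H₀ = −tan(+18.2°) tan(+2.818°) = -0.0162, H₀ = 1.5870 rad.
Bracket: H₀ sin φ sin δ + cos φ cos δ sin H₀ = 1.5870×0.31233×0.04917 + 0.94997×0.99879×0.99987 = 0.024372 + 0.948697 = 0.973069.
Q̄ = (S₀/π) × [bracket] = (1361/π) × 0.973069 = 421.6 W/m².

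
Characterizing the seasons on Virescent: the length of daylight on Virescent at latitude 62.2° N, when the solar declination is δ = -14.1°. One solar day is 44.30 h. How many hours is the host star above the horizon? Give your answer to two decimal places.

cos H₀ = −tan φ · tan δ = −tan(+62.2°) × tan(-14.100°) = 0.4764, so H₀ = 1.0742 rad = 61.55°.
Daylight = 2H₀/(2π) × 44.30 h = (1.0742/π) × 44.30 = 15.15 h.

15.15 h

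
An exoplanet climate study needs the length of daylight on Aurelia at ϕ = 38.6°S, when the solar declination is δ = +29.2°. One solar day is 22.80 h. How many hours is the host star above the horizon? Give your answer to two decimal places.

cos h₀ = −tan ϕ · tan δ = −tan(-38.6°) × tan(+29.200°) = 0.4461, so h₀ = 1.1083 rad = 63.50°.
Daylight = 2h₀/(2π) × 22.80 h = (1.1083/π) × 22.80 = 8.04 h.

8.04 h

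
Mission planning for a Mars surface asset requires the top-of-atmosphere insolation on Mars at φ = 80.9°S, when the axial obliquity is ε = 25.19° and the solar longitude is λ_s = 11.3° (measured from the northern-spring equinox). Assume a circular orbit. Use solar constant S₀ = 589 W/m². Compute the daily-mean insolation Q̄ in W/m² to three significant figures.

Q̄ ≈ 9.43 W/m²

Solar declination: sin δ = sin ε · sin λ_s = sin 25.19° × sin 11.3° = 0.08340, so δ = +4.784°.
cos H₀ = −tan(-80.9°) tan(+4.784°) = 0.5225, H₀ = 1.0210 rad.
Bracket: H₀ sin φ sin δ + cos φ cos δ sin H₀ = 1.0210×-0.98741×0.08340 + 0.15816×0.99652×0.85264 = -0.084079 + 0.134384 = 0.050305.
Q̄ = (S₀/π) × [bracket] = (589/π) × 0.050305 = 9.431 W/m².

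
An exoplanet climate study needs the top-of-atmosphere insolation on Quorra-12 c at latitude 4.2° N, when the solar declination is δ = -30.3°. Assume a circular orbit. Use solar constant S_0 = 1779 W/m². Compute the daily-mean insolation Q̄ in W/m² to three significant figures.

Q̄ ≈ 455 W/m²

cos h₀ = −tan(+4.2°) tan(-30.300°) = 0.0429, h₀ = 1.5279 rad.
Bracket: h₀ sin ϕ sin δ + cos ϕ cos δ sin h₀ = 1.5279×0.07324×-0.50453 + 0.99731×0.86340×0.99908 = -0.056459 + 0.860285 = 0.803826.
Q̄ = (S_0/π) × [bracket] = (1779/π) × 0.803826 = 455.2 W/m².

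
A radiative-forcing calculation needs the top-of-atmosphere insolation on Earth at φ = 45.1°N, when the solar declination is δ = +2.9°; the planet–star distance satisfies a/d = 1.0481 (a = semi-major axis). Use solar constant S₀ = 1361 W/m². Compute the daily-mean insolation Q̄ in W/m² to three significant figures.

Q̄ ≈ 363 W/m²

cos H₀ = −tan(+45.1°) tan(+2.900°) = -0.0508, H₀ = 1.6217 rad.
Bracket: H₀ sin φ sin δ + cos φ cos δ sin H₀ = 1.6217×0.70834×0.05059 + 0.70587×0.99872×0.99871 = 0.058113 + 0.704057 = 0.762170.
Inverse-square distance factor (a/d)² = 1.0481² = 1.098514.
Q̄ = (S₀/π) × 1.098514 × [bracket] = (1361/π) × 1.098514 × 0.762170 = 362.7 W/m².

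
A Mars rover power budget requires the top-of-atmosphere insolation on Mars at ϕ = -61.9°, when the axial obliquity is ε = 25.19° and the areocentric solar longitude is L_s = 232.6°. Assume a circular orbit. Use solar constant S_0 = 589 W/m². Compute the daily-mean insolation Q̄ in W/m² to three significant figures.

Q̄ ≈ 191 W/m²

sin δ = sin 25.19° × sin 232.6° = -0.33812, so δ = -19.762°.
cos h₀ = −tan(-61.9°) tan(-19.762°) = -0.6729, h₀ = 2.3089 rad.
Bracket: h₀ sin ϕ sin δ + cos ϕ cos δ sin h₀ = 2.3089×-0.88213×-0.33812 + 0.47101×0.94110×0.73976 = 0.688666 + 0.327912 = 1.016578.
Q̄ = (S_0/π) × [bracket] = (589/π) × 1.016578 = 190.6 W/m².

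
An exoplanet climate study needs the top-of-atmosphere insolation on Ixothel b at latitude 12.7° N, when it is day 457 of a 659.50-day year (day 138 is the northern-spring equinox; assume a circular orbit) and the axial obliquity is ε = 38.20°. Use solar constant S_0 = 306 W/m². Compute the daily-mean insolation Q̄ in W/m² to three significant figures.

Solar longitude: L_s = 360° × (457 − 138)/659.50 = 174.132°.
sin δ = sin 38.20° × sin 174.132° = 0.06323, so δ = +3.625°.
cos h₀ = −tan(+12.7°) tan(+3.625°) = -0.0143, h₀ = 1.5851 rad.
Bracket: h₀ sin ϕ sin δ + cos ϕ cos δ sin h₀ = 1.5851×0.21985×0.06323 + 0.97553×0.99800×0.99990 = 0.022035 + 0.973482 = 0.995517.
Q̄ = (S_0/π) × [bracket] = (306/π) × 0.995517 = 96.97 W/m².

Q̄ ≈ 97.0 W/m²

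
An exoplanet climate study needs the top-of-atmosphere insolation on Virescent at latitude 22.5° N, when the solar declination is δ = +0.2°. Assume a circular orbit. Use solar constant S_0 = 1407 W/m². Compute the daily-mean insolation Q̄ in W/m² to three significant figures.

Q̄ ≈ 415 W/m²

cos h₀ = −tan(+22.5°) tan(+0.200°) = -0.0014, h₀ = 1.5722 rad.
Bracket: h₀ sin ϕ sin δ + cos ϕ cos δ sin h₀ = 1.5722×0.38268×0.00349 + 0.92388×0.99999×1.00000 = 0.002100 + 0.923871 = 0.925971.
Q̄ = (S_0/π) × [bracket] = (1407/π) × 0.925971 = 414.7 W/m².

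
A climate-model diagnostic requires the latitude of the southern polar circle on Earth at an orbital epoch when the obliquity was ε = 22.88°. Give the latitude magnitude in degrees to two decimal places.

67.12°

The polar circle is the lowest latitude that experiences at least one full rotation of continuous darkness at the northern-summer solstice; it lies at |ϕ| = 90° − ε = 90° − 22.88° = 67.12°.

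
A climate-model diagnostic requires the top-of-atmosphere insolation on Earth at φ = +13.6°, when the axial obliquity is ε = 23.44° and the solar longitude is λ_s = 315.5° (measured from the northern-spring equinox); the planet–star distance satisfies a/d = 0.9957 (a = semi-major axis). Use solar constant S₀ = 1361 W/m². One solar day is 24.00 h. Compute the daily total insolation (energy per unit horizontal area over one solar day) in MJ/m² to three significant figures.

30.9 MJ/m²

Solar declination: sin δ = sin ε · sin λ_s = sin 23.44° × sin 315.5° = -0.27881, so δ = -16.189°.
cos H₀ = −tan(+13.6°) tan(-16.189°) = 0.0702, H₀ = 1.5005 rad.
Bracket: H₀ sin φ sin δ + cos φ cos δ sin H₀ = 1.5005×0.23514×-0.27881 + 0.97196×0.96035×0.99753 = -0.098372 + 0.931116 = 0.832744.
Inverse-square distance factor (a/d)² = 0.9957² = 0.991418.
Q̄ = (S₀/π) × 0.991418 × [bracket] = (1361/π) × 0.991418 × 0.832744 = 357.67 W/m².
Daily total = Q̄ × 24.00 h × 3600 s/h = 357.67 × 24.00 × 3600 / 10⁶ = 30.90 MJ/m².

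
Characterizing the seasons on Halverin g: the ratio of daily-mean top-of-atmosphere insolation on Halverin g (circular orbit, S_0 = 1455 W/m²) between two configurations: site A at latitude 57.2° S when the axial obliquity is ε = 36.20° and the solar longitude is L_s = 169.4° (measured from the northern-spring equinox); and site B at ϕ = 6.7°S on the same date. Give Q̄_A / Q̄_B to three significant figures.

— Configuration A (ϕ=-57.2°):
Solar declination: sin δ = sin ε · sin L_s = sin 36.20° × sin 169.4° = 0.10864, so δ = +6.237°.
cos h₀ = −tan(-57.2°) tan(+6.237°) = 0.1696, h₀ = 1.4004 rad.
Bracket: h₀ sin ϕ sin δ + cos ϕ cos δ sin h₀ = 1.4004×-0.84057×0.10864 + 0.54171×0.99408×0.98552 = -0.127884 + 0.530706 = 0.402822.
Q̄ = (S_0/π) × [bracket] = (1455/π) × 0.402822 = 186.56 W/m².
— Configuration B (ϕ=-6.7°):
cos h₀ = −tan(-6.7°) tan(+6.237°) = 0.0128, h₀ = 1.5580 rad.
Bracket: h₀ sin ϕ sin δ + cos ϕ cos δ sin h₀ = 1.5580×-0.11667×0.10864 + 0.99317×0.99408×0.99992 = -0.019748 + 0.987211 = 0.967463.
Q̄ = (S_0/π) × [bracket] = (1455/π) × 0.967463 = 448.07 W/m².
Ratio Q̄_A / Q̄_B = 186.56 / 448.07 = 0.4164.

Q̄_A / Q̄_B ≈ 0.416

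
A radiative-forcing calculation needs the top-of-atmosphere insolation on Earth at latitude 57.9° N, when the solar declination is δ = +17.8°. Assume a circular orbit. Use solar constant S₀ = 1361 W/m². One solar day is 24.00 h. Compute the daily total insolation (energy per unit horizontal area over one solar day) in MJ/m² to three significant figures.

cos H₀ = −tan(+57.9°) tan(+17.800°) = -0.5118, H₀ = 2.1081 rad.
Bracket: H₀ sin φ sin δ + cos φ cos δ sin H₀ = 2.1081×0.84712×0.30570 + 0.53140×0.95213×0.85909 = 0.545923 + 0.434667 = 0.980590.
Q̄ = (S₀/π) × [bracket] = (1361/π) × 0.980590 = 424.81 W/m².
Daily total = Q̄ × 24.00 h × 3600 s/h = 424.81 × 24.00 × 3600 / 10⁶ = 36.70 MJ/m².

36.7 MJ/m²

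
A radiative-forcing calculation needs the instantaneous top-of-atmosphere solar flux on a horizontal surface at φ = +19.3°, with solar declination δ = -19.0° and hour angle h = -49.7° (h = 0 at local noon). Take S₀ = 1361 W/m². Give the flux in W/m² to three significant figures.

639 W/m²

cos θ_z = sin φ sin δ + cos φ cos δ cos h = -0.107605 + 0.577183 = 0.469578.
Flux = S₀ · cos θ_z = 1361 × 0.469578 = 639.1 W/m².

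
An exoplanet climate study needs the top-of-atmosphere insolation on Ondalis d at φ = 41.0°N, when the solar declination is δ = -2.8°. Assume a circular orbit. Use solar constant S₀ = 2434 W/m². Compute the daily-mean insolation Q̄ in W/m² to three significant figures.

cos H₀ = −tan(+41.0°) tan(-2.800°) = 0.0425, H₀ = 1.5283 rad.
Bracket: H₀ sin φ sin δ + cos φ cos δ sin H₀ = 1.5283×0.65606×-0.04885 + 0.75471×0.99881×0.99910 = -0.048980 + 0.753133 = 0.704153.
Q̄ = (S₀/π) × [bracket] = (2434/π) × 0.704153 = 545.6 W/m².

Q̄ ≈ 546 W/m²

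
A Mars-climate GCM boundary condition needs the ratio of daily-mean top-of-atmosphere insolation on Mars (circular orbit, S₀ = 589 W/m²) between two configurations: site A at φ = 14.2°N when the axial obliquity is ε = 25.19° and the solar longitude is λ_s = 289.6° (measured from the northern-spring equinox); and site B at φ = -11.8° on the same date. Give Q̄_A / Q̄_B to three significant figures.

Q̄_A / Q̄_B ≈ 0.718

— Configuration A (φ=+14.2°):
Solar declination: sin δ = sin ε · sin λ_s = sin 25.19° × sin 289.6° = -0.40096, so δ = -23.638°.
cos H₀ = −tan(+14.2°) tan(-23.638°) = 0.1108, H₀ = 1.4598 rad.
Bracket: H₀ sin φ sin δ + cos φ cos δ sin H₀ = 1.4598×0.24531×-0.40096 + 0.96945×0.91610×0.99385 = -0.143585 + 0.882651 = 0.739066.
Q̄ = (S₀/π) × [bracket] = (589/π) × 0.739066 = 138.56 W/m².
— Configuration B (φ=-11.8°):
cos H₀ = −tan(-11.8°) tan(-23.638°) = -0.0914, H₀ = 1.6624 rad.
Bracket: H₀ sin φ sin δ + cos φ cos δ sin H₀ = 1.6624×-0.20450×-0.40096 + 0.97887×0.91610×0.99581 = 0.136311 + 0.892985 = 1.029296.
Q̄ = (S₀/π) × [bracket] = (589/π) × 1.029296 = 192.98 W/m².
Ratio Q̄_A / Q̄_B = 138.56 / 192.98 = 0.7180.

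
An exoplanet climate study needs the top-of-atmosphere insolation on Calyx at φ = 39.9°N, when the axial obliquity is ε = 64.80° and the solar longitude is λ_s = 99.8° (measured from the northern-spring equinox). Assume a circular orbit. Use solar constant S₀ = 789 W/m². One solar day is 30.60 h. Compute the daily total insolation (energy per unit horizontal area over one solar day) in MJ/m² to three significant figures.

Solar declination: sin δ = sin ε · sin λ_s = sin 64.80° × sin 99.8° = 0.89162, so δ = +63.078°.
cos H₀ = −tan(+39.9°) tan(+63.078°) = -1.6465 ≤ −1 ⇒ polar day, H₀ = π.
Bracket: H₀ sin φ sin δ + cos φ cos δ sin H₀ = 3.1416×0.64145×0.89162 + 0.76717×0.45278×0.00000 = 1.796774 + 0.000000 = 1.796774.
Q̄ = (S₀/π) × [bracket] = (789/π) × 1.796774 = 451.25 W/m².
Daily total = Q̄ × 30.60 h × 3600 s/h = 451.25 × 30.60 × 3600 / 10⁶ = 49.71 MJ/m².

49.7 MJ/m²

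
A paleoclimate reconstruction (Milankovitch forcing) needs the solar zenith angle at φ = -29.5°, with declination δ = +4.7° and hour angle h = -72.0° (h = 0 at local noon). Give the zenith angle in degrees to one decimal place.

cos θ_z = sin φ sin δ + cos φ cos δ cos h = -0.040348 + 0.268050 = 0.227702.
θ_z = arccos(0.227702) = 76.8°.

θ_z = 76.8°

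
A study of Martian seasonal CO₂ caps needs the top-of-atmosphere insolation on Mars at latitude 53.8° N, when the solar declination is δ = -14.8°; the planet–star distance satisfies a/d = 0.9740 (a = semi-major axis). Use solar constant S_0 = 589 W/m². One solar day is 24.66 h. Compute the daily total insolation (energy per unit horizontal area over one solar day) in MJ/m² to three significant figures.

4.50 MJ/m²

cos h₀ = −tan(+53.8°) tan(-14.800°) = 0.3610, h₀ = 1.2015 rad.
Bracket: h₀ sin ϕ sin δ + cos ϕ cos δ sin h₀ = 1.2015×0.80696×-0.25545 + 0.59061×0.96682×0.93257 = -0.247675 + 0.532510 = 0.284835.
Inverse-square distance factor (a/d)² = 0.9740² = 0.948676.
Q̄ = (S_0/π) × 0.948676 × [bracket] = (589/π) × 0.948676 × 0.284835 = 50.661 W/m².
Daily total = Q̄ × 24.66 h × 3600 s/h = 50.661 × 24.66 × 3600 / 10⁶ = 4.497 MJ/m².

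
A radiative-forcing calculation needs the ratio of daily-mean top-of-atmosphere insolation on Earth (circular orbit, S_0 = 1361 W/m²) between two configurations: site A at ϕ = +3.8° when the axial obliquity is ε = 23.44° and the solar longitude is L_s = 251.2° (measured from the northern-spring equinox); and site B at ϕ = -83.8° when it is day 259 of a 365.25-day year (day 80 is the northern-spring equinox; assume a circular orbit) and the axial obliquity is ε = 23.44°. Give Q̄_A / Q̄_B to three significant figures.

— Configuration A (ϕ=+3.8°):
Solar declination: sin δ = sin ε · sin L_s = sin 23.44° × sin 251.2° = -0.37657, so δ = -22.121°.
cos h₀ = −tan(+3.8°) tan(-22.121°) = 0.0270, h₀ = 1.5438 rad.
Bracket: h₀ sin ϕ sin δ + cos ϕ cos δ sin h₀ = 1.5438×0.06627×-0.37657 + 0.99780×0.92639×0.99964 = -0.038526 + 0.924019 = 0.885493.
Q̄ = (S_0/π) × [bracket] = (1361/π) × 0.885493 = 383.61 W/m².
— Configuration B (ϕ=-83.8°):
Solar longitude: L_s = 360° × (259 − 80)/365.25 = 176.427°.
sin δ = sin 23.44° × sin 176.427° = 0.02479, so δ = +1.420°.
cos h₀ = −tan(-83.8°) tan(+1.420°) = 0.2283, h₀ = 1.3405 rad.
Bracket: h₀ sin ϕ sin δ + cos ϕ cos δ sin h₀ = 1.3405×-0.99415×0.02479 + 0.10800×0.99969×0.97360 = -0.033037 + 0.105116 = 0.072079.
Q̄ = (S_0/π) × [bracket] = (1361/π) × 0.072079 = 31.226 W/m².
Ratio Q̄_A / Q̄_B = 383.61 / 31.226 = 12.28.

Q̄_A / Q̄_B ≈ 12.3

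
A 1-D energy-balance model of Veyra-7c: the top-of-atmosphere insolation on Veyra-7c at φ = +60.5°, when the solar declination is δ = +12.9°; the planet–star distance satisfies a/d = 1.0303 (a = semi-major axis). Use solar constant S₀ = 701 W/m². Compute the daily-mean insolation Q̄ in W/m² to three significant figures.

Q̄ ≈ 195 W/m²

cos H₀ = −tan(+60.5°) tan(+12.900°) = -0.4048, H₀ = 1.9876 rad.
Bracket: H₀ sin φ sin δ + cos φ cos δ sin H₀ = 1.9876×0.87036×0.22325 + 0.49242×0.97476×0.91440 = 0.386206 + 0.438904 = 0.825110.
Inverse-square distance factor (a/d)² = 1.0303² = 1.061518.
Q̄ = (S₀/π) × 1.061518 × [bracket] = (701/π) × 1.061518 × 0.825110 = 195.4 W/m².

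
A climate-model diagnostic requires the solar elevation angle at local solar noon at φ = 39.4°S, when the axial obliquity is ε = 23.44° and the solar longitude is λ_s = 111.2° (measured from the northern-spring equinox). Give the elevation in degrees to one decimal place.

28.8°

Solar declination: sin δ = sin ε · sin λ_s = sin 23.44° × sin 111.2° = 0.37087, so δ = +21.769°.
At local noon the hour angle is zero, so the zenith angle equals |φ − δ| = |-39.4° − (+21.769°)| = 61.169°.
Elevation = 90° − 61.169° = 28.8°.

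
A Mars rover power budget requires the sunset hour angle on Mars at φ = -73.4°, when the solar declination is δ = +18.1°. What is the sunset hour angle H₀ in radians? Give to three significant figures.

cos H₀ = −tan φ · tan δ = 1.0964 ≥ 1, so the Sun never rises (polar night) and H₀ = 0.

H₀ = 0.00 rad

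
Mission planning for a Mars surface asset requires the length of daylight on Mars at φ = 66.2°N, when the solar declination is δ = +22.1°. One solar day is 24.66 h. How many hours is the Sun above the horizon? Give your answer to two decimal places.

cos H₀ = −tan φ · tan δ = −tan(+66.2°) × tan(+22.100°) = -0.9207, so H₀ = 2.7406 rad = 157.02°.
Daylight = 2H₀/(2π) × 24.66 h = (2.7406/π) × 24.66 = 21.51 h.

21.51 h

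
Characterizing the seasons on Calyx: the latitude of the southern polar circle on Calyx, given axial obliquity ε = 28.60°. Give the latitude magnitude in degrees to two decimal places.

61.40°

The polar circle is the lowest latitude that experiences at least one full rotation of continuous darkness at the northern-summer solstice; it lies at |ϕ| = 90° − ε = 90° − 28.60° = 61.40°.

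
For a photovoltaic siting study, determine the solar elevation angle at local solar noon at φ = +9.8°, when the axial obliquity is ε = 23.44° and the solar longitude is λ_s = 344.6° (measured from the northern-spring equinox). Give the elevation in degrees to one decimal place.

Solar declination: sin δ = sin ε · sin λ_s = sin 23.44° × sin 344.6° = -0.10564, so δ = -6.064°.
At local noon the hour angle is zero, so the zenith angle equals |φ − δ| = |+9.8° − (-6.064°)| = 15.864°.
Elevation = 90° − 15.864° = 74.1°.

74.1°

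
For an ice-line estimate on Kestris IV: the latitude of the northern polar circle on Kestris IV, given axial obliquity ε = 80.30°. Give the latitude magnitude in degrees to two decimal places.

9.70°

The polar circle is the lowest latitude that experiences at least one full rotation of continuous daylight at the northern-summer solstice; it lies at |ϕ| = 90° − ε = 90° − 80.30° = 9.70°.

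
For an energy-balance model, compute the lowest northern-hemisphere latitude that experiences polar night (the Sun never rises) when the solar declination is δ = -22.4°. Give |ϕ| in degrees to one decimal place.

|ϕ| = 67.6°

Polar night requires cos h₀ = −tan ϕ tan δ ≥ 1, i.e. tan ϕ tan δ ≤ −1.
The boundary is |tan ϕ| · |tan δ| = 1, so |ϕ| = 90° − |δ| = 90° − 22.4° = 67.6° in the northern hemisphere.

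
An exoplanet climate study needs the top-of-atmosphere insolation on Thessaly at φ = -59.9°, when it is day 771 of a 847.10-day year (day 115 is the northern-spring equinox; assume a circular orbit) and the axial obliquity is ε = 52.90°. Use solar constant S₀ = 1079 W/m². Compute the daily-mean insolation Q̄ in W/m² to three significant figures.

Q̄ ≈ 736 W/m²

Solar longitude: λ_s = 360° × (771 − 115)/847.10 = 278.786°.
sin δ = sin 52.90° × sin 278.786° = -0.78822, so δ = -52.020°.
cos H₀ = −tan(-59.9°) tan(-52.020°) = -2.2096 ≤ −1 ⇒ polar day, H₀ = π.
Bracket: H₀ sin φ sin δ + cos φ cos δ sin H₀ = 3.1416×-0.86515×-0.78822 + 0.50151×0.61539×0.00000 = 2.142347 + 0.000000 = 2.142347.
Q̄ = (S₀/π) × [bracket] = (1079/π) × 2.142347 = 735.8 W/m².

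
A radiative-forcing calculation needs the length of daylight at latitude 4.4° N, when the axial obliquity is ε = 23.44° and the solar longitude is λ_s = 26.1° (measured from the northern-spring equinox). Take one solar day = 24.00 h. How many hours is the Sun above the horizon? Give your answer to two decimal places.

12.10 h

Solar declination: sin δ = sin ε · sin λ_s = sin 23.44° × sin 26.1° = 0.17500, so δ = +10.079°.
cos H₀ = −tan φ · tan δ = −tan(+4.4°) × tan(+10.079°) = -0.0137, so H₀ = 1.5845 rad = 90.78°.
Daylight = 2H₀/(2π) × 24.00 h = (1.5845/π) × 24.00 = 12.10 h.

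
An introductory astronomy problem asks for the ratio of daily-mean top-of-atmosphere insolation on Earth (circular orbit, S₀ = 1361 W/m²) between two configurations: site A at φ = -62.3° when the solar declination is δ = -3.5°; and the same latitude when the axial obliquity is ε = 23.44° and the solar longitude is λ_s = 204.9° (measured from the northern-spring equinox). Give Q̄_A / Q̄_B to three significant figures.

Q̄_A / Q̄_B ≈ 0.772

— Configuration A (φ=-62.3°):
cos H₀ = −tan(-62.3°) tan(-3.500°) = -0.1165, H₀ = 1.6876 rad.
Bracket: H₀ sin φ sin δ + cos φ cos δ sin H₀ = 1.6876×-0.88539×-0.06105 + 0.46484×0.99813×0.99319 = 0.091220 + 0.460811 = 0.552031.
Q̄ = (S₀/π) × [bracket] = (1361/π) × 0.552031 = 239.15 W/m².
— Configuration B (φ=-62.3°):
Solar declination: sin δ = sin ε · sin λ_s = sin 23.44° × sin 204.9° = -0.16748, so δ = -9.642°.
cos H₀ = −tan(-62.3°) tan(-9.642°) = -0.3236, H₀ = 1.9003 rad.
Bracket: H₀ sin φ sin δ + cos φ cos δ sin H₀ = 1.9003×-0.88539×-0.16748 + 0.46484×0.98587×0.94620 = 0.281786 + 0.433617 = 0.715403.
Q̄ = (S₀/π) × [bracket] = (1361/π) × 0.715403 = 309.93 W/m².
Ratio Q̄_A / Q̄_B = 239.15 / 309.93 = 0.7716.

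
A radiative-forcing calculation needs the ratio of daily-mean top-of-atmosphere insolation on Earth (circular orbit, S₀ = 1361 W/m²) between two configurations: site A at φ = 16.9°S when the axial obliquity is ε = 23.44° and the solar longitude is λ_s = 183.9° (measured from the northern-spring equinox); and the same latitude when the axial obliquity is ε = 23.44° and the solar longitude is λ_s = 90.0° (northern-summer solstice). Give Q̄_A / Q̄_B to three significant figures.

— Configuration A (φ=-16.9°):
Solar declination: sin δ = sin ε · sin λ_s = sin 23.44° × sin 183.9° = -0.02706, so δ = -1.550°.
cos H₀ = −tan(-16.9°) tan(-1.550°) = -0.0082, H₀ = 1.5790 rad.
Bracket: H₀ sin φ sin δ + cos φ cos δ sin H₀ = 1.5790×-0.29070×-0.02706 + 0.95681×0.99963×0.99997 = 0.012421 + 0.956427 = 0.968848.
Q̄ = (S₀/π) × [bracket] = (1361/π) × 0.968848 = 419.72 W/m².
— Configuration B (φ=-16.9°):
Solar declination: sin δ = sin ε · sin λ_s = sin 23.44° × sin 90.0° = 0.39779, so δ = +23.440°.
cos H₀ = −tan(-16.9°) tan(+23.440°) = 0.1317, H₀ = 1.4387 rad.
Bracket: H₀ sin φ sin δ + cos φ cos δ sin H₀ = 1.4387×-0.29070×0.39779 + 0.95681×0.91748×0.99129 = -0.166368 + 0.870208 = 0.703840.
Q̄ = (S₀/π) × [bracket] = (1361/π) × 0.703840 = 304.92 W/m².
Ratio Q̄_A / Q̄_B = 419.72 / 304.92 = 1.376.

Q̄_A / Q̄_B ≈ 1.38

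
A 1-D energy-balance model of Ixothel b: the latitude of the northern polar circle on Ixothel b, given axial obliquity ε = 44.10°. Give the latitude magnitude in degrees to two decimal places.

The polar circle is the lowest latitude that experiences at least one full rotation of continuous daylight at the northern-summer solstice; it lies at |φ| = 90° − ε = 90° − 44.10° = 45.90°.

45.90°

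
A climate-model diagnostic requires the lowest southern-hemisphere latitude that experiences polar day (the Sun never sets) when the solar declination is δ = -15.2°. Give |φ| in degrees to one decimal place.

|φ| = 74.8°

Polar day requires cos H₀ = −tan φ tan δ ≤ −1, i.e. tan φ tan δ ≥ 1.
The boundary is |tan φ| · |tan δ| = 1, so |φ| = 90° − |δ| = 90° − 15.2° = 74.8° in the southern hemisphere.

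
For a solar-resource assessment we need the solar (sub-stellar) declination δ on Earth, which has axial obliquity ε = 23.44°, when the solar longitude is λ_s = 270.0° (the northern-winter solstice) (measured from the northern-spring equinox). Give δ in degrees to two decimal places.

δ = -23.44°

sin δ = sin ε · sin λ_s = sin 23.44° × sin 270.0° = -0.397789.
δ = arcsin(-0.397789) = -23.44°.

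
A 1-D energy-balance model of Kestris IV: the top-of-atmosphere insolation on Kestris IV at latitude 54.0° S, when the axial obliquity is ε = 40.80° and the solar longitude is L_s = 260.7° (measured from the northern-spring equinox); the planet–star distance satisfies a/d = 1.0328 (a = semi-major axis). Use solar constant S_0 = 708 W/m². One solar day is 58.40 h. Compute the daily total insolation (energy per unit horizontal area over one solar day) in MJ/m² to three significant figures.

Solar declination: sin δ = sin ε · sin L_s = sin 40.80° × sin 260.7° = -0.64483, so δ = -40.153°.
cos h₀ = −tan(-54.0°) tan(-40.153°) = -1.1612 ≤ −1 ⇒ polar day, h₀ = π.
Bracket: h₀ sin ϕ sin δ + cos ϕ cos δ sin h₀ = 3.1416×-0.80902×-0.64483 + 0.58779×0.76432×0.00000 = 1.638911 + 0.000000 = 1.638911.
Inverse-square distance factor (a/d)² = 1.0328² = 1.066676.
Q̄ = (S_0/π) × 1.066676 × [bracket] = (708/π) × 1.066676 × 1.638911 = 393.98 W/m².
Daily total = Q̄ × 58.40 h × 3600 s/h = 393.98 × 58.40 × 3600 / 10⁶ = 82.83 MJ/m².

82.8 MJ/m²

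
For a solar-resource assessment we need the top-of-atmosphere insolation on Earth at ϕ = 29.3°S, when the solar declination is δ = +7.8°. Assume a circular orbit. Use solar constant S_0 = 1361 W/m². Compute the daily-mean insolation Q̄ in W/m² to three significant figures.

Q̄ ≈ 330 W/m²

cos h₀ = −tan(-29.3°) tan(+7.800°) = 0.0769, h₀ = 1.4938 rad.
Bracket: h₀ sin ϕ sin δ + cos ϕ cos δ sin h₀ = 1.4938×-0.48938×0.13572 + 0.87207×0.99075×0.99704 = -0.099216 + 0.861446 = 0.762230.
Q̄ = (S_0/π) × [bracket] = (1361/π) × 0.762230 = 330.2 W/m².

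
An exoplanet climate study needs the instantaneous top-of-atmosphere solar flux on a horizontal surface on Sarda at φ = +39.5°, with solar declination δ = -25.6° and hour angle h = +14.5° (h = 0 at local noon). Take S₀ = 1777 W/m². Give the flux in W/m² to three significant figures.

709 W/m²

cos θ_z = sin φ sin δ + cos φ cos δ cos h = -0.274840 + 0.673711 = 0.398871.
Flux = S₀ · cos θ_z = 1777 × 0.398871 = 708.8 W/m².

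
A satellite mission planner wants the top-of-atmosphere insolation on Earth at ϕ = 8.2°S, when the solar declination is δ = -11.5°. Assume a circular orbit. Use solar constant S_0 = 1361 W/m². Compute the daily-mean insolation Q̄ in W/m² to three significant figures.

cos h₀ = −tan(-8.2°) tan(-11.500°) = -0.0293, h₀ = 1.6001 rad.
Bracket: h₀ sin ϕ sin δ + cos ϕ cos δ sin h₀ = 1.6001×-0.14263×-0.19937 + 0.98978×0.97992×0.99957 = 0.045501 + 0.969488 = 1.014989.
Q̄ = (S_0/π) × [bracket] = (1361/π) × 1.014989 = 439.7 W/m².

Q̄ ≈ 440 W/m²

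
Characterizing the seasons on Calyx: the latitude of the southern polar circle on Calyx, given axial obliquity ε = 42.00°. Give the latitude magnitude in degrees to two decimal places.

The polar circle is the lowest latitude that experiences at least one full rotation of continuous darkness at the northern-summer solstice; it lies at |ϕ| = 90° − ε = 90° − 42.00° = 48.00°.

48.00°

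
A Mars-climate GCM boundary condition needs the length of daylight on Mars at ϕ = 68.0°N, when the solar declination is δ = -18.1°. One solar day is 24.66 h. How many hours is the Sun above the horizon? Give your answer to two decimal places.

4.93 h

cos h₀ = −tan ϕ · tan δ = −tan(+68.0°) × tan(-18.100°) = 0.8090, so h₀ = 0.6284 rad = 36.00°.
Daylight = 2h₀/(2π) × 24.66 h = (0.6284/π) × 24.66 = 4.93 h.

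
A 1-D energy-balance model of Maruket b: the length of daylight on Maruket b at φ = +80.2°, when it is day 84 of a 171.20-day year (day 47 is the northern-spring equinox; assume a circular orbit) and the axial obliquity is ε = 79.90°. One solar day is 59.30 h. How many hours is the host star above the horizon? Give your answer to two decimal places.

Solar longitude: λ_s = 360° × (84 − 47)/171.20 = 77.804°.
sin δ = sin 79.90° × sin 77.804° = 0.96228, so δ = +74.214°.
Sunrise equation: cos H₀ = −tan φ · tan δ = -20.4778 ≤ −1, so the host star never sets (polar day) and H₀ = π.
Daylight = 2H₀/(2π) × 59.30 h = (3.1416/π) × 59.30 = 59.30 h.

59.30 h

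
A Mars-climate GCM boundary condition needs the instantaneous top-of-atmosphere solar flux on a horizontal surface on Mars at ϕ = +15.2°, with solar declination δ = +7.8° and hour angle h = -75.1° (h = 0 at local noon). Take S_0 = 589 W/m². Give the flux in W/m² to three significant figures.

166 W/m²

cos θ_z = sin ϕ sin δ + cos ϕ cos δ cos h = 0.035583 + 0.245842 = 0.281425.
Flux = S_0 · cos θ_z = 589 × 0.281425 = 165.8 W/m².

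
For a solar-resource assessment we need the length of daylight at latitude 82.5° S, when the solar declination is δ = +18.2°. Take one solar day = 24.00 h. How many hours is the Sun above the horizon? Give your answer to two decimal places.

0.00 h

cos H₀ = −tan φ · tan δ = 2.4974 ≥ 1, so the Sun never rises (polar night) and H₀ = 0.
Daylight = 2H₀/(2π) × 24.00 h = (0.0000/π) × 24.00 = 0.00 h.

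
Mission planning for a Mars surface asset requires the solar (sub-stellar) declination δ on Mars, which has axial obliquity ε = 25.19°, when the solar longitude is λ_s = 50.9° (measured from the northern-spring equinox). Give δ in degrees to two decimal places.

sin δ = sin ε · sin λ_s = sin 25.19° × sin 50.9° = 0.330302.
δ = arcsin(0.330302) = +19.29°.

δ = +19.29°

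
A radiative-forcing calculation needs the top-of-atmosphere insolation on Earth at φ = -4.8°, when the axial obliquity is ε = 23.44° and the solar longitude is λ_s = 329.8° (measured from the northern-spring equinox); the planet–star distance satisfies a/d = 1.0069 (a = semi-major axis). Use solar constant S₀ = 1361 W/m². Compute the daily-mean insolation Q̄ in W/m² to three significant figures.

Q̄ ≈ 440 W/m²

Solar declination: sin δ = sin ε · sin λ_s = sin 23.44° × sin 329.8° = -0.20010, so δ = -11.543°.
cos H₀ = −tan(-4.8°) tan(-11.543°) = -0.0171, H₀ = 1.5879 rad.
Bracket: H₀ sin φ sin δ + cos φ cos δ sin H₀ = 1.5879×-0.08368×-0.20010 + 0.99649×0.97978×0.99985 = 0.026588 + 0.976195 = 1.002783.
Inverse-square distance factor (a/d)² = 1.0069² = 1.013848.
Q̄ = (S₀/π) × 1.013848 × [bracket] = (1361/π) × 1.013848 × 1.002783 = 440.4 W/m².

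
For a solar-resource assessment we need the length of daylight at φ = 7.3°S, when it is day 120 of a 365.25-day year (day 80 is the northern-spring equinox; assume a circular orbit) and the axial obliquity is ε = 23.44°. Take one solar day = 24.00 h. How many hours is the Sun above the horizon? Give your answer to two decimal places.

Solar longitude: λ_s = 360° × (120 − 80)/365.25 = 39.425°.
sin δ = sin 23.44° × sin 39.425° = 0.25262, so δ = +14.633°.
cos H₀ = −tan φ · tan δ = −tan(-7.3°) × tan(+14.633°) = 0.0334, so H₀ = 1.5373 rad = 88.08°.
Daylight = 2H₀/(2π) × 24.00 h = (1.5373/π) × 24.00 = 11.74 h.

11.74 h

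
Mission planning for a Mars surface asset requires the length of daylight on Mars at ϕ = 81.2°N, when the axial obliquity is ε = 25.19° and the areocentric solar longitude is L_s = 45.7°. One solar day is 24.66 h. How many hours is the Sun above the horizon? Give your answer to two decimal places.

24.66 h

sin δ = sin 25.19° × sin 45.7° = 0.30461, so δ = +17.735°.
Sunrise equation: cos h₀ = −tan ϕ · tan δ = -2.0659 ≤ −1, so the Sun never sets (polar day) and h₀ = π.
Daylight = 2h₀/(2π) × 24.66 h = (3.1416/π) × 24.66 = 24.66 h.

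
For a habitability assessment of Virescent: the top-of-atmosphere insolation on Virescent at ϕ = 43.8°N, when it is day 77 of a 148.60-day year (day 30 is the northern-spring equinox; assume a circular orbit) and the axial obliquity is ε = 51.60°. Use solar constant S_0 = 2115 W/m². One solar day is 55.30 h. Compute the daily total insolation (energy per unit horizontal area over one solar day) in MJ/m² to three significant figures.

Solar longitude: L_s = 360° × (77 − 30)/148.60 = 113.863°.
sin δ = sin 51.60° × sin 113.863° = 0.71670, so δ = +45.783°.
cos h₀ = −tan(+43.8°) tan(+45.783°) = -0.9855, h₀ = 2.9713 rad.
Bracket: h₀ sin ϕ sin δ + cos ϕ cos δ sin h₀ = 2.9713×0.69214×0.71670 + 0.72176×0.69738×0.16948 = 1.473933 + 0.085306 = 1.559239.
Q̄ = (S_0/π) × [bracket] = (2115/π) × 1.559239 = 1049.7 W/m².
Daily total = Q̄ × 55.30 h × 3600 s/h = 1049.7 × 55.30 × 3600 / 10⁶ = 209.0 MJ/m².

209 MJ/m²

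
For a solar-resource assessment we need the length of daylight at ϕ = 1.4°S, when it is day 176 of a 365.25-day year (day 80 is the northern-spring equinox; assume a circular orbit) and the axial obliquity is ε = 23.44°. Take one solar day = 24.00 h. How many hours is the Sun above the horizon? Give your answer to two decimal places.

11.92 h

Solar longitude: L_s = 360° × (176 − 80)/365.25 = 94.620°.
sin δ = sin 23.44° × sin 94.620° = 0.39650, so δ = +23.359°.
cos h₀ = −tan ϕ · tan δ = −tan(-1.4°) × tan(+23.359°) = 0.0106, so h₀ = 1.5602 rad = 89.40°.
Daylight = 2h₀/(2π) × 24.00 h = (1.5602/π) × 24.00 = 11.92 h.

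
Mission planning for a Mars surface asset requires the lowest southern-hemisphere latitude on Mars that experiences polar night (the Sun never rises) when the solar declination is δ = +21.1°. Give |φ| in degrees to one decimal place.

|φ| = 68.9°

Polar night requires cos H₀ = −tan φ tan δ ≥ 1, i.e. tan φ tan δ ≤ −1.
The boundary is |tan φ| · |tan δ| = 1, so |φ| = 90° − |δ| = 90° − 21.1° = 68.9° in the southern hemisphere.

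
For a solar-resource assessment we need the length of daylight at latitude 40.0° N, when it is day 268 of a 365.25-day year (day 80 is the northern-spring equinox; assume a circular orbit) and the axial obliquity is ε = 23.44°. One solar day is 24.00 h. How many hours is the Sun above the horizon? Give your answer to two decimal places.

11.76 h

Solar longitude: λ_s = 360° × (268 − 80)/365.25 = 185.298°.
sin δ = sin 23.44° × sin 185.298° = -0.03673, so δ = -2.105°.
cos H₀ = −tan φ · tan δ = −tan(+40.0°) × tan(-2.105°) = 0.0308, so H₀ = 1.5400 rad = 88.23°.
Daylight = 2H₀/(2π) × 24.00 h = (1.5400/π) × 24.00 = 11.76 h.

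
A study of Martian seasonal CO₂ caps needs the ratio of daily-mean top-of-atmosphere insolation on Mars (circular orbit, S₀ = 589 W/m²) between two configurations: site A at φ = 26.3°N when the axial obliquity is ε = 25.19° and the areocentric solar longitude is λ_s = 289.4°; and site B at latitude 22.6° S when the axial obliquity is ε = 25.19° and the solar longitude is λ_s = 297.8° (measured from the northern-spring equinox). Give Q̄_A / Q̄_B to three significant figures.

Q̄_A / Q̄_B ≈ 0.512

— Configuration A (φ=+26.3°):
sin δ = sin 25.19° × sin 289.4° = -0.40146, so δ = -23.669°.
cos H₀ = −tan(+26.3°) tan(-23.669°) = 0.2166, H₀ = 1.3524 rad.
Bracket: H₀ sin φ sin δ + cos φ cos δ sin H₀ = 1.3524×0.44307×-0.40146 + 0.89649×0.91588×0.97625 = -0.240558 + 0.801577 = 0.561019.
Q̄ = (S₀/π) × [bracket] = (589/π) × 0.561019 = 105.18 W/m².
— Configuration B (φ=-22.6°):
Solar declination: sin δ = sin ε · sin λ_s = sin 25.19° × sin 297.8° = -0.37650, so δ = -22.117°.
cos H₀ = −tan(-22.6°) tan(-22.117°) = -0.1692, H₀ = 1.7408 rad.
Bracket: H₀ sin φ sin δ + cos φ cos δ sin H₀ = 1.7408×-0.38430×-0.37650 + 0.92321×0.92642×0.98559 = 0.251875 + 0.842956 = 1.094831.
Q̄ = (S₀/π) × [bracket] = (589/π) × 1.094831 = 205.26 W/m².
Ratio Q̄_A / Q̄_B = 105.18 / 205.26 = 0.5124.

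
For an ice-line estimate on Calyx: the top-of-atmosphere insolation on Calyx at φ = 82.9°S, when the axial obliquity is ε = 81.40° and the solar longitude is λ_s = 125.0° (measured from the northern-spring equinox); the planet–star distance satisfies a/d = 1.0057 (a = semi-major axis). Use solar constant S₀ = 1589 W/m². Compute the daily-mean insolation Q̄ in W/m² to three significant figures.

Q̄ ≈ 0.00 W/m²

Solar declination: sin δ = sin ε · sin λ_s = sin 81.40° × sin 125.0° = 0.80994, so δ = +54.090°.
cos H₀ = −tan(-82.9°) tan(+54.090°) = 11.0869 ≥ 1 ⇒ polar night, H₀ = 0 and Q̄ = 0.
Inverse-square distance factor (a/d)² = 1.0057² = 1.011432.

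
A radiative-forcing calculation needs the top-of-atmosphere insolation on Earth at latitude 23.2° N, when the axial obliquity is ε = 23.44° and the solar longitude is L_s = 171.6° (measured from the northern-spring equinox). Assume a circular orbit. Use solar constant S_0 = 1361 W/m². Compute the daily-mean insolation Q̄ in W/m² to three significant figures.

Solar declination: sin δ = sin ε · sin L_s = sin 23.44° × sin 171.6° = 0.05811, so δ = +3.331°.
cos h₀ = −tan(+23.2°) tan(+3.331°) = -0.0249, h₀ = 1.5957 rad.
Bracket: h₀ sin ϕ sin δ + cos ϕ cos δ sin h₀ = 1.5957×0.39394×0.05811 + 0.91914×0.99831×0.99969 = 0.036529 + 0.917302 = 0.953831.
Q̄ = (S_0/π) × [bracket] = (1361/π) × 0.953831 = 413.2 W/m².

Q̄ ≈ 413 W/m²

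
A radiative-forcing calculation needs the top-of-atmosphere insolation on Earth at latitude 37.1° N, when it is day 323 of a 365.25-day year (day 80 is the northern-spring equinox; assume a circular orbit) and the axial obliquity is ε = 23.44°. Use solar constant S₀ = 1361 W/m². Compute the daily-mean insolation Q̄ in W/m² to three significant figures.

Q̄ ≈ 196 W/m²

Solar longitude: λ_s = 360° × (323 − 80)/365.25 = 239.507°.
sin δ = sin 23.44° × sin 239.507° = -0.34277, so δ = -20.046°.
cos H₀ = −tan(+37.1°) tan(-20.046°) = 0.2760, H₀ = 1.2912 rad.
Bracket: H₀ sin φ sin δ + cos φ cos δ sin H₀ = 1.2912×0.60321×-0.34277 + 0.79758×0.93942×0.96117 = -0.266971 + 0.720169 = 0.453198.
Q̄ = (S₀/π) × [bracket] = (1361/π) × 0.453198 = 196.3 W/m².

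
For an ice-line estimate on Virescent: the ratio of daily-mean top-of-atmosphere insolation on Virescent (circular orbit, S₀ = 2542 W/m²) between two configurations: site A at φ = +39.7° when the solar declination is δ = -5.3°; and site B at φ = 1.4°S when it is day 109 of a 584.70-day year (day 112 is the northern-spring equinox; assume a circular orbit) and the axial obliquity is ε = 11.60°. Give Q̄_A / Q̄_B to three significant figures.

Q̄_A / Q̄_B ≈ 0.676

— Configuration A (φ=+39.7°):
cos H₀ = −tan(+39.7°) tan(-5.300°) = 0.0770, H₀ = 1.4937 rad.
Bracket: H₀ sin φ sin δ + cos φ cos δ sin H₀ = 1.4937×0.63877×-0.09237 + 0.76940×0.99572×0.99703 = -0.088133 + 0.763832 = 0.675699.
Q̄ = (S₀/π) × [bracket] = (2542/π) × 0.675699 = 546.74 W/m².
— Configuration B (φ=-1.4°):
Solar longitude: λ_s = 360° × (109 − 112)/584.70 = -1.847°, i.e. -1.847° + 360° = 358.153°.
sin δ = sin 11.60° × sin 358.153° = -0.00648, so δ = -0.371°.
cos H₀ = −tan(-1.4°) tan(-0.371°) = -0.0002, H₀ = 1.5710 rad.
Bracket: H₀ sin φ sin δ + cos φ cos δ sin H₀ = 1.5710×-0.02443×-0.00648 + 0.99970×0.99998×1.00000 = 0.000249 + 0.999680 = 0.999929.
Q̄ = (S₀/π) × [bracket] = (2542/π) × 0.999929 = 809.09 W/m².
Ratio Q̄_A / Q̄_B = 546.74 / 809.09 = 0.6757.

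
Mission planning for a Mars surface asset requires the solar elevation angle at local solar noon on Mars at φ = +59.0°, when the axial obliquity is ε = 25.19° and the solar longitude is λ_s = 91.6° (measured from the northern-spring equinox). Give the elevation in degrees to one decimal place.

56.2°

Solar declination: sin δ = sin ε · sin λ_s = sin 25.19° × sin 91.6° = 0.42546, so δ = +25.179°.
At local noon the hour angle is zero, so the zenith angle equals |φ − δ| = |+59.0° − (+25.179°)| = 33.821°.
Elevation = 90° − 33.821° = 56.2°.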